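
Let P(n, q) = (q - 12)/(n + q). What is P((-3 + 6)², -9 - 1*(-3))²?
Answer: 36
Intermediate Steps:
P(n, q) = (-12 + q)/(n + q)
P((-3 + 6)², -9 - 1*(-3))² = ((-12 + (-9 - 1*(-3)))/((-3 + 6)² + (-9 - 1*(-3))))² = ((-12 + (-9 + 3))/(3² + (-9 + 3)))² = ((-12 - 6)/(9 - 6))² = (-18/3)² = ((⅓)*(-18))² = (-6)² = 36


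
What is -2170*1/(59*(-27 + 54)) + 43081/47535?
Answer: -11507639/25241085 ≈ -0.45591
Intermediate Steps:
-2170*1/(59*(-27 + 54)) + 43081/47535 = -2170/(27*59) + 43081*(1/47535) = -2170/1593 + 43081/47535 = -11507639/25241085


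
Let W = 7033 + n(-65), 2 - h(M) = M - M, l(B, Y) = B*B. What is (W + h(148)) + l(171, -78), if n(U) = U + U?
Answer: 36146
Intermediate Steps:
l(B, Y) = B**2
h(M) = 2 (h(M) = 2 - (M - M) = 2 - 1*0 = 2 + 0 = 2)
n(U) = 2*U
W = 6903 (W = 7033 + 2*(-65) = 7033 - 130 = 6903)
(W + h(148)) + l(171, -78) = (6903 + 2) + 171**2 = 6905 + 29241 = 36146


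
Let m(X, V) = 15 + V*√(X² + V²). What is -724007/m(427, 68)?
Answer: 10860105/864470447 - 49232476*√186953/864470447 ≈ -24.612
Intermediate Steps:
m(X, V) = 15 + V*√(V² + X²)
-724007/m(427, 68) = -724007/(15 + 68*√(68² + 427²)) = -724007/(15 + 68*√(4624 + 182329)) = -724007/(15 + 68*√186953)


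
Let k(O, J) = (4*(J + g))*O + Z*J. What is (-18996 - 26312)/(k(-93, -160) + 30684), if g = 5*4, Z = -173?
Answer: -11327/27611 ≈ -0.41023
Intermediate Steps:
g = 20
k(O, J) = -173*J + O*(80 + 4*J) (k(O, J) = (4*(J + 20))*O - 173*J = (4*(20 + J))*O - 173*J = (80 + 4*J)*O - 173*J = O*(80 + 4*J) - 173*J = -173*J + O*(80 + 4*J))
(-18996 - 26312)/(k(-93, -160) + 30684) = (-18996 - 26312)/((-173*(-160) + 80*(-93) + 4*(-160)*(-93)) + 30684) = -45308/((27680 - 7440 + 59520) + 30684) = -45308/(79760 + 30684) = -45308/110444 = -45308*1/110444 = -11327/27611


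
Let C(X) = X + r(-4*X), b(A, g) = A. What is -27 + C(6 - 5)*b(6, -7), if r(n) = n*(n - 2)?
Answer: 123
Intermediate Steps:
r(n) = n*(-2 + n)
C(X) = X - 4*X*(-2 - 4*X) (C(X) = X + (-4*X)*(-2 - 4*X) = X - 4*X*(-2 - 4*X))
-27 + C(6 - 5)*b(6, -7) = -27 + ((6 - 5)*(9 + 16*(6 - 5)))*6 = -27 + (1*(9 + 16*1))*6 = -27 + (1*(9 + 16))*6 = -27 + (1*25)*6 = -27 + 25*6 = -27 + 150 = 123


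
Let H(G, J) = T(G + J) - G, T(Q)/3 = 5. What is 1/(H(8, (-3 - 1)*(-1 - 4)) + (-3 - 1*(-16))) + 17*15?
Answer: 5101/20 ≈ 255.05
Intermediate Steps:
T(Q) = 15 (T(Q) = 3*5 = 15)
H(G, J) = 15 - G
1/(H(8, (-3 - 1)*(-1 - 4)) + (-3 - 1*(-16))) + 17*15 = 1/((15 - 1*8) + (-3 - 1*(-16))) + 17*15 = 1/((15 - 8) + (-3 + 16)) + 255 = 1/(7 + 13) + 255 = 1/20 + 255 = 5101/20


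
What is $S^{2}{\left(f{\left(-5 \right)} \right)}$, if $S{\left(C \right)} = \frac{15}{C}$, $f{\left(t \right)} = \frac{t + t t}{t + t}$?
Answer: $\frac{225}{4} \approx 56.25$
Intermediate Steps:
$f{\left(t \right)} = \frac{t + t^{2}}{2 t}$
$S^{2}{\left(f{\left(-5 \right)} \right)} = \left(\frac{15}{\frac{1}{2} + \frac{1}{2} \left(-5\right)}\right)^{2} = \left(\frac{15}{\frac{1}{2} - \frac{5}{2}}\right)^{2} = \left(\frac{15}{-2}\right)^{2} = \left(15 \left(- \frac{1}{2}\right)\right)^{2} = \left(- \frac{15}{2}\right)^{2} = \frac{225}{4}$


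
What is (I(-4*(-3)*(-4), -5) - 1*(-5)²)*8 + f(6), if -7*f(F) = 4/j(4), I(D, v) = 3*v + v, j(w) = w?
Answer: -2521/7 ≈ -360.14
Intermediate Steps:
I(D, v) = 4*v
f(F) = -⅐ (f(F) = -4/(7*4) = -⅐*1 = -⅐)
(I(-4*(-3)*(-4), -5) - 1*(-5)²)*8 + f(6) = (4*(-5) - 1*(-5)²)*8 - ⅐ = (-20 - 1*25)*8 - ⅐ = (-20 - 25)*8 - ⅐ = -45*8 - ⅐ = -360 - ⅐ = -2521/7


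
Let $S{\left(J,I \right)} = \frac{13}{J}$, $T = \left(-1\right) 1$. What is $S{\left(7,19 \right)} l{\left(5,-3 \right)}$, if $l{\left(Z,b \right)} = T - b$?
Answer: $\frac{26}{7} \approx 3.7143$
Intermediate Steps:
$T = -1$
$l{\left(Z,b \right)} = -1 - b$
$S{\left(7,19 \right)} l{\left(5,-3 \right)} = \frac{13}{7} \left(-1 - -3\right) = 13 \cdot \frac{1}{7} \left(-1 + 3\right) = \frac{13}{7} \cdot 2 = \frac{26}{7}$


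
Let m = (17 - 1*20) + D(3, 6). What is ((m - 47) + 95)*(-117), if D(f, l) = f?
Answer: -5616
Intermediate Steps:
m = 0 (m = (17 - 1*20) + 3 = (17 - 20) + 3 = -3 + 3 = 0)
((m - 47) + 95)*(-117) = ((0 - 47) + 95)*(-117) = (-47 + 95)*(-117) = 48*(-117) = -5616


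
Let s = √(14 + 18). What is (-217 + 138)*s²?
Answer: -2528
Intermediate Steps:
s = 4*√2 (s = √32 = 4*√2 ≈ 5.6569)
(-217 + 138)*s² = (-217 + 138)*(4*√2)² = -79*32 = -2528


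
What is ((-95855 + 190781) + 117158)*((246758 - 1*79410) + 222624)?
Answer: 82706821648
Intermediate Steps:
((-95855 + 190781) + 117158)*((246758 - 1*79410) + 222624) = (94926 + 117158)*((246758 - 79410) + 222624) = 212084*(167348 + 222624) = 212084*389972 = 82706821648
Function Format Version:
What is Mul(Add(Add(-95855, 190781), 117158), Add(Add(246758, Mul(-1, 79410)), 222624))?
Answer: 82706821648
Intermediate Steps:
Mul(Add(Add(-95855, 190781), 117158), Add(Add(246758, Mul(-1, 79410)), 222624)) = Mul(Add(94926, 117158), Add(Add(246758, -79410), 222624)) = Mul(212084, Add(167348, 222624)) = Mul(212084, 389972) = 82706821648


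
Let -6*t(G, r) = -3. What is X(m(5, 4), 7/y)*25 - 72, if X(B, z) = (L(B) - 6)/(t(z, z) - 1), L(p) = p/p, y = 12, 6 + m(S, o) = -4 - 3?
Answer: 178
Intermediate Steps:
t(G, r) = ½ (t(G, r) = -⅙*(-3) = ½)
m(S, o) = -13 (m(S, o) = -6 + (-4 - 3) = -6 - 7 = -13)
L(p) = 1
X(B, z) = 10 (X(B, z) = (1 - 6)/(½ - 1) = -5/(-½) = -5*(-2) = 10)
X(m(5, 4), 7/y)*25 - 72 = 10*25 - 72 = 250 - 72 = 178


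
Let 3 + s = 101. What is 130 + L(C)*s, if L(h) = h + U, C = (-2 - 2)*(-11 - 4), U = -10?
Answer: 5030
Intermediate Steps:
s = 98 (s = -3 + 101 = 98)
C = 60 (C = -4*(-15) = 60)
L(h) = -10 + h (L(h) = h - 10 = -10 + h)
130 + L(C)*s = 130 + (-10 + 60)*98 = 130 + 50*98 = 130 + 4900 = 5030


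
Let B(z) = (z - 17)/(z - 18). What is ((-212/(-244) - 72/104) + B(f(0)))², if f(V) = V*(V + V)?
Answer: 256032001/203747076 ≈ 1.2566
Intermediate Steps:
f(V) = 2*V² (f(V) = V*(2*V) = 2*V²)
B(z) = (-17 + z)/(-18 + z)
((-212/(-244) - 72/104) + B(f(0)))² = ((-212/(-244) - 72/104) + (-17 + 2*0²)/(-18 + 2*0²))² = ((-212*(-1/244) - 72*1/104) + (-17 + 2*0)/(-18 + 2*0))² = ((53/61 - 9/13) + (-17 + 0)/(-18 + 0))² = (140/793 - 17/(-18))² = (140/793 - 1/18*(-17))² = (140/793 + 17/18)² = (16001/14274)² = 256032001/203747076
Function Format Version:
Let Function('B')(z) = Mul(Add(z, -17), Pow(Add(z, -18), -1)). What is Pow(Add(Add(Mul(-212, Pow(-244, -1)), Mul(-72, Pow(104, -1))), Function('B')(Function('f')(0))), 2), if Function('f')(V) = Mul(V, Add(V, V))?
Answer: Rational(256032001, 203747076) ≈ 1.2566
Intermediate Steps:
Function('f')(V) = Mul(2, Pow(V, 2)) (Function('f')(V) = Mul(V, Mul(2, V)) = Mul(2, Pow(V, 2)))
Function('B')(z) = Mul(Pow(Add(-18, z), -1), Add(-17, z)) (Function('B')(z) = Mul(Add(-17, z), Pow(Add(-18, z), -1)) = Mul(Pow(Add(-18, z), -1), Add(-17, z)))
Pow(Add(Add(Mul(-212, Pow(-244, -1)), Mul(-72, Pow(104, -1))), Function('B')(Function('f')(0))), 2) = Pow(Add(Add(Mul(-212, Pow(-244, -1)), Mul(-72, Pow(104, -1))), Mul(Pow(Add(-18, Mul(2, Pow(0, 2))), -1), Add(-17, Mul(2, Pow(0, 2))))), 2) = Pow(Add(Add(Mul(-212, Rational(-1, 244)), Mul(-72, Rational(1, 104))), Mul(Pow(Add(-18, Mul(2, 0)), -1), Add(-17, Mul(2, 0)))), 2) = Pow(Add(Add(Rational(53, 61), Rational(-9, 13)), Mul(Pow(Add(-18, 0), -1), Add(-17, 0))), 2) = Pow(Add(Rational(140, 793), Mul(Pow(-18, -1), -17)), 2) = Pow(Add(Rational(140, 793), Mul(Rational(-1, 18), -17)), 2) = Pow(Add(Rational(140, 793), Rational(17, 18)), 2) = Pow(Rational(16001, 14274), 2) = Rational(256032001, 203747076)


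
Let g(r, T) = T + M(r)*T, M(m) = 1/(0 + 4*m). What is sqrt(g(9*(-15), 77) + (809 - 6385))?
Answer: I*sqrt(44543055)/90 ≈ 74.156*I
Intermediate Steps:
M(m) = 1/(4*m)
g(r, T) = T + T/(4*r) (g(r, T) = T + (1/(4*r))*T = T + T/(4*r))
sqrt(g(9*(-15), 77) + (809 - 6385)) = sqrt((77 + (1/4)*77/(9*(-15))) + (809 - 6385)) = sqrt((77 + (1/4)*77/(-135)) - 5576) = sqrt((77 + (1/4)*77*(-1/135)) - 5576) = sqrt((77 - 77/540) - 5576) = sqrt(41503/540 - 5576) = sqrt(-2969537/540) = I*sqrt(44543055)/90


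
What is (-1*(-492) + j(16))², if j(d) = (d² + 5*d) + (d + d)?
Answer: 739600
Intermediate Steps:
j(d) = d² + 7*d (j(d) = (d² + 5*d) + 2*d = d² + 7*d)
(-1*(-492) + j(16))² = (-1*(-492) + 16*(7 + 16))² = (492 + 16*23)² = (492 + 368)² = 860² = 739600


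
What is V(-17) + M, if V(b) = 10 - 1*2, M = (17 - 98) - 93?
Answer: -166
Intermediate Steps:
M = -174 (M = -81 - 93 = -174)
V(b) = 8 (V(b) = 10 - 2 = 8)
V(-17) + M = 8 - 174 = -166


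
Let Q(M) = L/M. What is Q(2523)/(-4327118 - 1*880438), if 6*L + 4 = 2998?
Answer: -499/13138663788 ≈ -3.7980e-8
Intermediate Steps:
L = 499 (L = -⅔ + (⅙)*2998 = -⅔ + 1499/3 = 499)
Q(M) = 499/M
Q(2523)/(-4327118 - 1*880438) = (499/2523)/(-4327118 - 1*880438) = (499*(1/2523))/(-4327118 - 880438) = (499/2523)/(-5207556) = (499/2523)*(-1/5207556) = -499/13138663788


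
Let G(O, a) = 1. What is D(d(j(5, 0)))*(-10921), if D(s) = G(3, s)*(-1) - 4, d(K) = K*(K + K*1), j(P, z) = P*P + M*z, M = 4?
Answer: 54605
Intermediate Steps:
j(P, z) = P² + 4*z (j(P, z) = P*P + 4*z = P² + 4*z)
d(K) = 2*K² (d(K) = K*(K + K) = K*(2*K) = 2*K²)
D(s) = -5 (D(s) = 1*(-1) - 4 = -1 - 4 = -5)
D(d(j(5, 0)))*(-10921) = -5*(-10921) = 54605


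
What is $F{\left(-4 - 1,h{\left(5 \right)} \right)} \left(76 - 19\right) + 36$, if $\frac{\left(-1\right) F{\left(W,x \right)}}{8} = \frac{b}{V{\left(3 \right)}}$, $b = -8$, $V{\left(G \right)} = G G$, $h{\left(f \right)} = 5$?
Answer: $\frac{1324}{3} \approx 441.33$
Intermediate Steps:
$V{\left(G \right)} = G^{2}$
$F{\left(W,x \right)} = \frac{64}{9}$ ($F{\left(W,x \right)} = - 8 \left(- \frac{8}{3^{2}}\right) = - 8 \left(- \frac{8}{9}\right) = - 8 \left(\left(-8\right) \frac{1}{9}\right) = \left(-8\right) \left(- \frac{8}{9}\right) = \frac{64}{9}$)
$F{\left(-4 - 1,h{\left(5 \right)} \right)} \left(76 - 19\right) + 36 = \frac{64 \left(76 - 19\right)}{9} + 36 = \frac{64}{9} \cdot 57 + 36 = \frac{1216}{3} + 36 = \frac{1324}{3}$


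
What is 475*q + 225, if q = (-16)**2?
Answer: 121825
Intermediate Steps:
q = 256
475*q + 225 = 475*256 + 225 = 121600 + 225 = 121825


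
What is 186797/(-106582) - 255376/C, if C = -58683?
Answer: 16256676481/6254551506 ≈ 2.5992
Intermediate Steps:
186797/(-106582) - 255376/C = 186797/(-106582) - 255376/(-58683) = 186797*(-1/106582) - 255376*(-1/58683) = -186797/106582 + 255376/58683 = 16256676481/6254551506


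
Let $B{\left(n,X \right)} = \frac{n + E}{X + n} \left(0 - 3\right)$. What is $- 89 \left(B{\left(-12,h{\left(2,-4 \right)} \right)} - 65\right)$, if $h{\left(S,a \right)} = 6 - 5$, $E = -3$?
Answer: $\frac{67640}{11} \approx 6149.1$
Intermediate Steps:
$h{\left(S,a \right)} = 1$
$B{\left(n,X \right)} = - \frac{3 \left(-3 + n\right)}{X + n}$ ($B{\left(n,X \right)} = \frac{n - 3}{X + n} \left(0 - 3\right) = \frac{-3 + n}{X + n} \left(-3\right) = - \frac{3 \left(-3 + n\right)}{X + n}$)
$- 89 \left(B{\left(-12,h{\left(2,-4 \right)} \right)} - 65\right) = - 89 \left(\frac{3 \left(3 - -12\right)}{1 - 12} - 65\right) = - 89 \left(\frac{3 \left(3 + 12\right)}{-11} - 65\right) = - 89 \left(3 \left(- \frac{1}{11}\right) 15 - 65\right) = - 89 \left(- \frac{45}{11} - 65\right) = \left(-89\right) \left(- \frac{760}{11}\right) = \frac{67640}{11}$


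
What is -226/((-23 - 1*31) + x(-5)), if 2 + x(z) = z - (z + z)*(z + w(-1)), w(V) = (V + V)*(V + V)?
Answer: 226/71 ≈ 3.1831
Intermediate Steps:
w(V) = 4*V**2 (w(V) = (2*V)*(2*V) = 4*V**2)
x(z) = -2 + z - 2*z*(4 + z) (x(z) = -2 + (z - (z + z)*(z + 4*(-1)**2)) = -2 + (z - 2*z*(z + 4*1)) = -2 + (z - 2*z*(z + 4)) = -2 + (z - 2*z*(4 + z)) = -2 + z - 2*z*(4 + z))
-226/((-23 - 1*31) + x(-5)) = -226/((-23 - 1*31) + (-2 - 7*(-5) - 2*(-5)**2)) = -226/((-23 - 31) + (-2 + 35 - 2*25)) = -226/(-54 + (-2 + 35 - 50)) = -226/(-54 - 17) = -226/(-71) = -226*(-1/71) = 226/71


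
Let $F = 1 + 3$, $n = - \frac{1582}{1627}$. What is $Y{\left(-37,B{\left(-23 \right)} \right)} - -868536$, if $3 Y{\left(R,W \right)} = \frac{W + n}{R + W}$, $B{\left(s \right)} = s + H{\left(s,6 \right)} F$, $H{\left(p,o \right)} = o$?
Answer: $\frac{16957296859}{19524} \approx 8.6854 \cdot 10^{5}$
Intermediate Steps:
$n = - \frac{1582}{1627}$ ($n = \left(-1582\right) \frac{1}{1627} = - \frac{1582}{1627} \approx -0.97234$)
$F = 4$
$B{\left(s \right)} = 24 + s$ ($B{\left(s \right)} = s + 6 \cdot 4 = s + 24 = 24 + s$)
$Y{\left(R,W \right)} = \frac{- \frac{1582}{1627} + W}{3 \left(R + W\right)}$ ($Y{\left(R,W \right)} = \frac{\left(W - \frac{1582}{1627}\right) \frac{1}{R + W}}{3} = \frac{\left(- \frac{1582}{1627} + W\right) \frac{1}{R + W}}{3} = \frac{\frac{1}{R + W} \left(- \frac{1582}{1627} + W\right)}{3} = \frac{- \frac{1582}{1627} + W}{3 \left(R + W\right)}$)
$Y{\left(-37,B{\left(-23 \right)} \right)} - -868536 = \frac{- \frac{1582}{4881} + \frac{24 - 23}{3}}{-37 + \left(24 - 23\right)} - -868536 = \frac{- \frac{1582}{4881} + \frac{1}{3} \cdot 1}{-37 + 1} + 868536 = \frac{- \frac{1582}{4881} + \frac{1}{3}}{-36} + 868536 = \left(- \frac{1}{36}\right) \frac{15}{1627} + 868536 = - \frac{5}{19524} + 868536 = \frac{16957296859}{19524}$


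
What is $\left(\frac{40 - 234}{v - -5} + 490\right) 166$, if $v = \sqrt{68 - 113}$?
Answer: $\frac{553278}{7} + \frac{48306 i \sqrt{5}}{35} \approx 79040.0 + 3086.2 i$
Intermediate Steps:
$v = 3 i \sqrt{5}$ ($v = \sqrt{-45} = 3 i \sqrt{5} \approx 6.7082 i$)
$\left(\frac{40 - 234}{v - -5} + 490\right) 166 = \left(\frac{40 - 234}{3 i \sqrt{5} - -5} + 490\right) 166 = \left(- \frac{194}{3 i \sqrt{5} + 5} + 490\right) 166 = \left(- \frac{194}{5 + 3 i \sqrt{5}} + 490\right) 166 = \left(490 - \frac{194}{5 + 3 i \sqrt{5}}\right) 166 = 81340 - \frac{32204}{5 + 3 i \sqrt{5}}$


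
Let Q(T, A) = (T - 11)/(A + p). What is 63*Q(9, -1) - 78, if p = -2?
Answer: -36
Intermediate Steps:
Q(T, A) = (-11 + T)/(-2 + A) (Q(T, A) = (T - 11)/(A - 2) = (-11 + T)/(-2 + A))
63*Q(9, -1) - 78 = 63*((-11 + 9)/(-2 - 1)) - 78 = 63*(-2/(-3)) - 78 = 63*(-⅓*(-2)) - 78 = 63*(⅔) - 78 = 42 - 78 = -36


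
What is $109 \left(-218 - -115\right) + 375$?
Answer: $-10852$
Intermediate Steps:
$109 \left(-218 - -115\right) + 375 = 109 \left(-218 + 115\right) + 375 = 109 \left(-103\right) + 375 = -11227 + 375 = -10852$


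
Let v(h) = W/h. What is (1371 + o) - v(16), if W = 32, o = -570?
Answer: 799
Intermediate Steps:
v(h) = 32/h
(1371 + o) - v(16) = (1371 - 570) - 32/16 = 801 - 32/16 = 801 - 1*2 = 801 - 2 = 799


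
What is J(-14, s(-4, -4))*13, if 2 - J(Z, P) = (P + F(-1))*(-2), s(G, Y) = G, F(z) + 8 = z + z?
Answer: -338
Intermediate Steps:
F(z) = -8 + 2*z (F(z) = -8 + (z + z) = -8 + 2*z)
J(Z, P) = -18 + 2*P (J(Z, P) = 2 - (P + (-8 + 2*(-1)))*(-2) = 2 - (P + (-8 - 2))*(-2) = 2 - (P - 10)*(-2) = 2 - (-10 + P)*(-2) = 2 - (20 - 2*P) = 2 + (-20 + 2*P) = -18 + 2*P)
J(-14, s(-4, -4))*13 = (-18 + 2*(-4))*13 = (-18 - 8)*13 = -26*13 = -338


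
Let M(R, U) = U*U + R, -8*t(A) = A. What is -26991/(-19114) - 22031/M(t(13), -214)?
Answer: 6519483533/7002509470 ≈ 0.93102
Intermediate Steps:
t(A) = -A/8
M(R, U) = R + U**2 (M(R, U) = U**2 + R = R + U**2)
-26991/(-19114) - 22031/M(t(13), -214) = -26991/(-19114) - 22031/(-1/8*13 + (-214)**2) = -26991*(-1/19114) - 22031/(-13/8 + 45796) = 26991/19114 - 22031/366355/8 = 26991/19114 - 22031*8/366355 = 26991/19114 - 176248/366355 = 6519483533/7002509470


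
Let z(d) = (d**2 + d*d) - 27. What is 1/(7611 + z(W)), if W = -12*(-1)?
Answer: 1/7872 ≈ 0.00012703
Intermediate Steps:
W = 12
z(d) = -27 + 2*d**2 (z(d) = (d**2 + d**2) - 27 = 2*d**2 - 27 = -27 + 2*d**2)
1/(7611 + z(W)) = 1/(7611 + (-27 + 2*12**2)) = 1/(7611 + (-27 + 2*144)) = 1/(7611 + (-27 + 288)) = 1/(7611 + 261) = 1/7872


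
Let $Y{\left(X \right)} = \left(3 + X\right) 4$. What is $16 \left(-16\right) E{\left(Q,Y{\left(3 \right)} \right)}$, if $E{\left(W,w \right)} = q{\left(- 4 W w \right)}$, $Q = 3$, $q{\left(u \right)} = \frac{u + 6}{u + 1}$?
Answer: $- \frac{72192}{287} \approx -251.54$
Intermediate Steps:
$Y{\left(X \right)} = 12 + 4 X$
$q{\left(u \right)} = \frac{6 + u}{1 + u}$
$E{\left(W,w \right)} = \frac{6 - 4 W w}{1 - 4 W w}$ ($E{\left(W,w \right)} = \frac{6 + - 4 W w}{1 + - 4 W w} = \frac{6 - 4 W w}{1 - 4 W w}$)
$16 \left(-16\right) E{\left(Q,Y{\left(3 \right)} \right)} = 16 \left(-16\right) \frac{2 \left(-3 + 2 \cdot 3 \left(12 + 4 \cdot 3\right)\right)}{-1 + 4 \cdot 3 \left(12 + 4 \cdot 3\right)} = - 256 \frac{2 \left(-3 + 2 \cdot 3 \left(12 + 12\right)\right)}{-1 + 4 \cdot 3 \left(12 + 12\right)} = - 256 \frac{2 \left(-3 + 2 \cdot 3 \cdot 24\right)}{-1 + 4 \cdot 3 \cdot 24} = - 256 \frac{2 \left(-3 + 144\right)}{-1 + 288} = - 256 \cdot 2 \cdot \frac{1}{287} \cdot 141 = \left(-256\right) \frac{282}{287} = - \frac{72192}{287}$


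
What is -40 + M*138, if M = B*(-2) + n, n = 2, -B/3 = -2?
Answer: -1420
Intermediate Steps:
B = 6 (B = -3*(-2) = 6)
M = -10 (M = 6*(-2) + 2 = -12 + 2 = -10)
-40 + M*138 = -40 - 10*138 = -40 - 1380 = -1420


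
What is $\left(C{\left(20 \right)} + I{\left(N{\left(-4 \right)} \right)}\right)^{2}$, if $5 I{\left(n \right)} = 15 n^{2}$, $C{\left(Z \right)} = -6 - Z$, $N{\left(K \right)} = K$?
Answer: $484$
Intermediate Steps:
$I{\left(n \right)} = 3 n^{2}$ ($I{\left(n \right)} = \frac{15 n^{2}}{5} = 3 n^{2}$)
$\left(C{\left(20 \right)} + I{\left(N{\left(-4 \right)} \right)}\right)^{2} = \left(\left(-6 - 20\right) + 3 \left(-4\right)^{2}\right)^{2} = \left(\left(-6 - 20\right) + 3 \cdot 16\right)^{2} = \left(-26 + 48\right)^{2} = 22^{2} = 484$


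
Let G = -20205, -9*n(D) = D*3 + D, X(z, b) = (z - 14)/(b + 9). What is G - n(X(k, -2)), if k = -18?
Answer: -1273043/63 ≈ -20207.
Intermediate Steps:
X(z, b) = (-14 + z)/(9 + b)
n(D) = -4*D/9 (n(D) = -(D*3 + D)/9 = -(3*D + D)/9 = -4*D/9)
G - n(X(k, -2)) = -20205 - (-4)*(-14 - 18)/(9 - 2)/9 = -20205 - (-4)*-32/7/9 = -20205 - (-4)*(⅐)*(-32)/9 = -20205 - (-4)*(-32)/(9*7) = -20205 - 1*128/63 = -20205 - 128/63 = -1273043/63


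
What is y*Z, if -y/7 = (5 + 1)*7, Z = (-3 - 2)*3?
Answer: 4410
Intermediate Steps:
Z = -15 (Z = -5*3 = -15)
y = -294 (y = -7*(5 + 1)*7 = -42*7 = -7*42 = -294)
y*Z = -294*(-15) = 4410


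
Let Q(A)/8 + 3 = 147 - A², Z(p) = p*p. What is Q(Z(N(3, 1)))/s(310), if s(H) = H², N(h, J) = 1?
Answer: 286/24025 ≈ 0.011904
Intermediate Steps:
Z(p) = p²
Q(A) = 1152 - 8*A² (Q(A) = -24 + 8*(147 - A²) = -24 + (1176 - 8*A²) = 1152 - 8*A²)
Q(Z(N(3, 1)))/s(310) = (1152 - 8*(1²)²)/(310²) = (1152 - 8*1²)/96100 = (1152 - 8*1)*(1/96100) = (1152 - 8)*(1/96100) = 1144*(1/96100) = 286/24025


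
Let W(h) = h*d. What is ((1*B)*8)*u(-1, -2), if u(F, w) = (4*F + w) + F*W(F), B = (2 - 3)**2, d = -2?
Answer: -64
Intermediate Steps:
W(h) = -2*h (W(h) = h*(-2) = -2*h)
B = 1 (B = (-1)**2 = 1)
u(F, w) = w - 2*F**2 + 4*F (u(F, w) = (4*F + w) + F*(-2*F) = (w + 4*F) - 2*F**2 = w - 2*F**2 + 4*F)
((1*B)*8)*u(-1, -2) = ((1*1)*8)*(-2 - 2*(-1)**2 + 4*(-1)) = (1*8)*(-2 - 2*1 - 4) = 8*(-2 - 2 - 4) = 8*(-8) = -64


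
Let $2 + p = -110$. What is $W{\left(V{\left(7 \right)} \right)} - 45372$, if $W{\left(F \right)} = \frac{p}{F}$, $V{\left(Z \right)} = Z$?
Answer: $-45388$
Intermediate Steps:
$p = -112$ ($p = -2 - 110 = -112$)
$W{\left(F \right)} = - \frac{112}{F}$
$W{\left(V{\left(7 \right)} \right)} - 45372 = - \frac{112}{7} - 45372 = \left(-112\right) \frac{1}{7} - 45372 = -16 - 45372 = -45388$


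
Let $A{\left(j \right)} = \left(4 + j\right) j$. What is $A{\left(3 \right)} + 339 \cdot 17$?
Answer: $5784$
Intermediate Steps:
$A{\left(j \right)} = j \left(4 + j\right)$
$A{\left(3 \right)} + 339 \cdot 17 = 3 \left(4 + 3\right) + 339 \cdot 17 = 3 \cdot 7 + 5763 = 21 + 5763 = 5784$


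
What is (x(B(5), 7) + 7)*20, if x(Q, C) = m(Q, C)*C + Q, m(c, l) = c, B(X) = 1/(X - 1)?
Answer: 180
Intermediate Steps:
B(X) = 1/(-1 + X)
x(Q, C) = Q + C*Q (x(Q, C) = Q*C + Q = C*Q + Q = Q + C*Q)
(x(B(5), 7) + 7)*20 = ((1 + 7)/(-1 + 5) + 7)*20 = (8/4 + 7)*20 = ((1/4)*8 + 7)*20 = (2 + 7)*20 = 9*20 = 180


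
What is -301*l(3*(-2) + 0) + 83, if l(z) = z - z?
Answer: 83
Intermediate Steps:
l(z) = 0
-301*l(3*(-2) + 0) + 83 = -301*0 + 83 = 0 + 83 = 83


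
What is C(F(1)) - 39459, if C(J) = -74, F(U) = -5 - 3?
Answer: -39533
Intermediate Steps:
F(U) = -8
C(F(1)) - 39459 = -74 - 39459 = -39533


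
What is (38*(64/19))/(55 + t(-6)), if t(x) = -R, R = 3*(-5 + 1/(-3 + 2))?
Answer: 128/73 ≈ 1.7534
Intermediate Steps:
R = -18 (R = 3*(-5 + 1/(-1)) = 3*(-5 - 1) = 3*(-6) = -18)
t(x) = 18 (t(x) = -1*(-18) = 18)
(38*(64/19))/(55 + t(-6)) = (38*(64/19))/(55 + 18) = (38*(64*(1/19)))/73 = (38*(64/19))*(1/73) = 128*(1/73) = 128/73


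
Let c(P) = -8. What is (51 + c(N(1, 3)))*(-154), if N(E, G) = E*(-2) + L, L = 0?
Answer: -6622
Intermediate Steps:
N(E, G) = -2*E (N(E, G) = E*(-2) + 0 = -2*E + 0 = -2*E)
(51 + c(N(1, 3)))*(-154) = (51 - 8)*(-154) = 43*(-154) = -6622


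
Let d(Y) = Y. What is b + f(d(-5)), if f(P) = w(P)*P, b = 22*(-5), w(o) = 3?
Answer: -125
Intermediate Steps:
b = -110
f(P) = 3*P
b + f(d(-5)) = -110 + 3*(-5) = -110 - 15 = -125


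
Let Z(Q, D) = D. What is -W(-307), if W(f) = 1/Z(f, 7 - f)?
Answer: -1/314 ≈ -0.0031847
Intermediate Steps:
W(f) = 1/(7 - f)
-W(-307) = -(-1)/(-7 - 307) = -(-1)/(-314) = -(-1)*(-1)/314 = -1*1/314 = -1/314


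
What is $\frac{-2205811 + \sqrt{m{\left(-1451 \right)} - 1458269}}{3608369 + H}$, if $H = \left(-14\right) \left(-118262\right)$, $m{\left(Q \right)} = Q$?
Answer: $- \frac{2205811}{5264037} + \frac{2 i \sqrt{364930}}{5264037} \approx -0.41903 + 0.00022952 i$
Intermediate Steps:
$H = 1655668$
$\frac{-2205811 + \sqrt{m{\left(-1451 \right)} - 1458269}}{3608369 + H} = \frac{-2205811 + \sqrt{-1451 - 1458269}}{3608369 + 1655668} = \frac{-2205811 + \sqrt{-1459720}}{5264037} = \left(-2205811 + 2 i \sqrt{364930}\right) \frac{1}{5264037} = - \frac{2205811}{5264037} + \frac{2 i \sqrt{364930}}{5264037}$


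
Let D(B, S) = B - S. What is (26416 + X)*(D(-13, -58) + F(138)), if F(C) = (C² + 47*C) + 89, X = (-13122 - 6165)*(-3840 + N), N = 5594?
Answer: -867519730048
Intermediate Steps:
X = -33829398 (X = (-13122 - 6165)*(-3840 + 5594) = -19287*1754 = -33829398)
F(C) = 89 + C² + 47*C
(26416 + X)*(D(-13, -58) + F(138)) = (26416 - 33829398)*((-13 - 1*(-58)) + (89 + 138² + 47*138)) = -33802982*((-13 + 58) + (89 + 19044 + 6486)) = -33802982*(45 + 25619) = -33802982*25664 = -867519730048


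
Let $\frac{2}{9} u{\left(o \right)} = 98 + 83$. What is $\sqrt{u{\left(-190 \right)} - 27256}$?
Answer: $\frac{i \sqrt{105766}}{2} \approx 162.61 i$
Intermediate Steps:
$u{\left(o \right)} = \frac{1629}{2}$ ($u{\left(o \right)} = \frac{9 \left(98 + 83\right)}{2} = \frac{9}{2} \cdot 181 = \frac{1629}{2}$)
$\sqrt{u{\left(-190 \right)} - 27256} = \sqrt{\frac{1629}{2} - 27256} = \sqrt{- \frac{52883}{2}} = \frac{i \sqrt{105766}}{2}$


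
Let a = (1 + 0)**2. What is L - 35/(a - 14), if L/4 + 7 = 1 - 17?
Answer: -1161/13 ≈ -89.308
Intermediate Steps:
a = 1 (a = 1**2 = 1)
L = -92 (L = -28 + 4*(1 - 17) = -28 + 4*(-16) = -28 - 64 = -92)
L - 35/(a - 14) = -92 - 35/(1 - 14) = -92 - 35/(-13) = -92 - 1/13*(-35) = -92 + 35/13 = -1161/13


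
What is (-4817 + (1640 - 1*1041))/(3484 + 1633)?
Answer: -4218/5117 ≈ -0.82431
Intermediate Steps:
(-4817 + (1640 - 1*1041))/(3484 + 1633) = (-4817 + (1640 - 1041))/5117 = (-4817 + 599)*(1/5117) = -4218*1/5117 = -4218/5117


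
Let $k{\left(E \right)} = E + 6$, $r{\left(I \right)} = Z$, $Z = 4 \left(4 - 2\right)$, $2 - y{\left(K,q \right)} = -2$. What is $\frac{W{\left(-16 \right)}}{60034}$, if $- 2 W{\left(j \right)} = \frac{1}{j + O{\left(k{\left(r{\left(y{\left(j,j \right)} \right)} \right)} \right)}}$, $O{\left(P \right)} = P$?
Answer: $\frac{1}{240136} \approx 4.1643 \cdot 10^{-6}$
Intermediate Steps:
$y{\left(K,q \right)} = 4$ ($y{\left(K,q \right)} = 2 - -2 = 2 + 2 = 4$)
$Z = 8$ ($Z = 4 \cdot 2 = 8$)
$r{\left(I \right)} = 8$
$k{\left(E \right)} = 6 + E$
$W{\left(j \right)} = - \frac{1}{2 \left(14 + j\right)}$ ($W{\left(j \right)} = - \frac{1}{2 \left(j + \left(6 + 8\right)\right)} = - \frac{1}{2 \left(j + 14\right)} = - \frac{1}{2 \left(14 + j\right)}$)
$\frac{W{\left(-16 \right)}}{60034} = \frac{\left(-1\right) \frac{1}{28 + 2 \left(-16\right)}}{60034} = - \frac{1}{28 - 32} \cdot \frac{1}{60034} = - \frac{1}{-4} \cdot \frac{1}{60034} = \left(-1\right) \left(- \frac{1}{4}\right) \frac{1}{60034} = \frac{1}{4} \cdot \frac{1}{60034} = \frac{1}{240136}$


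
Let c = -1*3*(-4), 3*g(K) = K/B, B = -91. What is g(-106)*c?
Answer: 424/91 ≈ 4.6593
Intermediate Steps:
g(K) = -K/273 (g(K) = (K/(-91))/3 = (K*(-1/91))/3 = (-K/91)/3 = -K/273)
c = 12 (c = -3*(-4) = 12)
g(-106)*c = -1/273*(-106)*12 = (106/273)*12 = 424/91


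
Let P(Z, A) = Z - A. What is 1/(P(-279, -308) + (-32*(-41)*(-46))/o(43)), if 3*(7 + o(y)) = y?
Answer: -11/90209 ≈ -0.00012194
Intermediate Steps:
o(y) = -7 + y/3
1/(P(-279, -308) + (-32*(-41)*(-46))/o(43)) = 1/((-279 - 1*(-308)) + (-32*(-41)*(-46))/(-7 + (⅓)*43)) = 1/((-279 + 308) + (1312*(-46))/(-7 + 43/3)) = 1/(29 - 60352/22/3) = 1/(29 - 60352*3/22) = 1/(29 - 90528/11) = 1/(-90209/11) = -11/90209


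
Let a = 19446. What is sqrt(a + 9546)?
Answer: 8*sqrt(453) ≈ 170.27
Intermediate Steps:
sqrt(a + 9546) = sqrt(19446 + 9546) = sqrt(28992) = 8*sqrt(453)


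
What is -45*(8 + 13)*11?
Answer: -10395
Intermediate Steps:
-45*(8 + 13)*11 = -45*21*11 = -945*11 = -10395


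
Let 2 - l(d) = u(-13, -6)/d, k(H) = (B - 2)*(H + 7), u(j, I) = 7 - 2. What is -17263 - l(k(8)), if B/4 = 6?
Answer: -1139489/66 ≈ -17265.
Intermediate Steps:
B = 24 (B = 4*6 = 24)
u(j, I) = 5
k(H) = 154 + 22*H (k(H) = (24 - 2)*(H + 7) = 22*(7 + H) = 154 + 22*H)
l(d) = 2 - 5/d
-17263 - l(k(8)) = -17263 - (2 - 5/(154 + 22*8)) = -17263 - (2 - 5/(154 + 176)) = -17263 - (2 - 5/330) = -17263 - (2 - 5*1/330) = -17263 - (2 - 1/66) = -17263 - 1*131/66 = -17263 - 131/66 = -1139489/66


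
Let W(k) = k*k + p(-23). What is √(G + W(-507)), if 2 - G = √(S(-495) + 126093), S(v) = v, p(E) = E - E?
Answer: √(257051 - 11*√1038) ≈ 506.65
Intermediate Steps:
p(E) = 0
W(k) = k² (W(k) = k*k + 0 = k² + 0 = k²)
G = 2 - 11*√1038 (G = 2 - √(-495 + 126093) = 2 - √125598 = 2 - 11*√1038 ≈ -352.40)
√(G + W(-507)) = √((2 - 11*√1038) + (-507)²) = √((2 - 11*√1038) + 257049) = √(257051 - 11*√1038)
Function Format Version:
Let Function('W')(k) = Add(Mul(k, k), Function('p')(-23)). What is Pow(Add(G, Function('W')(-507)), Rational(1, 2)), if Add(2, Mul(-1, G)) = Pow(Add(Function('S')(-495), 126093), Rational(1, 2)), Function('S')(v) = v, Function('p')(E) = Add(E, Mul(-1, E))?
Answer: Pow(Add(257051, Mul(-11, Pow(1038, Rational(1, 2)))), Rational(1, 2)) ≈ 506.65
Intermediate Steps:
Function('p')(E) = 0
Function('W')(k) = Pow(k, 2) (Function('W')(k) = Add(Mul(k, k), 0) = Add(Pow(k, 2), 0) = Pow(k, 2))
G = Add(2, Mul(-11, Pow(1038, Rational(1, 2)))) (G = Add(2, Mul(-1, Pow(Add(-495, 126093), Rational(1, 2)))) = Add(2, Mul(-1, Pow(125598, Rational(1, 2)))) = Add(2, Mul(-1, Mul(11, Pow(1038, Rational(1, 2))))) = Add(2, Mul(-11, Pow(1038, Rational(1, 2)))) ≈ -352.40)
Pow(Add(G, Function('W')(-507)), Rational(1, 2)) = Pow(Add(Add(2, Mul(-11, Pow(1038, Rational(1, 2)))), Pow(-507, 2)), Rational(1, 2)) = Pow(Add(Add(2, Mul(-11, Pow(1038, Rational(1, 2)))), 257049), Rational(1, 2)) = Pow(Add(257051, Mul(-11, Pow(1038, Rational(1, 2)))), Rational(1, 2))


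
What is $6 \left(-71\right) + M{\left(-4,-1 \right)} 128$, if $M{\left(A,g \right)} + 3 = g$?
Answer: $-938$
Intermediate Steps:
$M{\left(A,g \right)} = -3 + g$
$6 \left(-71\right) + M{\left(-4,-1 \right)} 128 = 6 \left(-71\right) + \left(-3 - 1\right) 128 = -426 - 512 = -938$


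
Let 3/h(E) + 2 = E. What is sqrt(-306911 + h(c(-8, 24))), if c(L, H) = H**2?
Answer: I*sqrt(101119806914)/574 ≈ 554.0*I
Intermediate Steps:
h(E) = 3/(-2 + E)
sqrt(-306911 + h(c(-8, 24))) = sqrt(-306911 + 3/(-2 + 24**2)) = sqrt(-306911 + 3/(-2 + 576)) = sqrt(-306911 + 3/574) = sqrt(-176166911/574) = I*sqrt(101119806914)/574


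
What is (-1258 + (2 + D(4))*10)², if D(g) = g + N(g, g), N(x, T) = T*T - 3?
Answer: 1140624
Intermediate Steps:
N(x, T) = -3 + T² (N(x, T) = T² - 3 = -3 + T²)
D(g) = -3 + g + g² (D(g) = g + (-3 + g²) = -3 + g + g²)
(-1258 + (2 + D(4))*10)² = (-1258 + (2 + (-3 + 4 + 4²))*10)² = (-1258 + (2 + (-3 + 4 + 16))*10)² = (-1258 + (2 + 17)*10)² = (-1258 + 19*10)² = (-1258 + 190)² = (-1068)² = 1140624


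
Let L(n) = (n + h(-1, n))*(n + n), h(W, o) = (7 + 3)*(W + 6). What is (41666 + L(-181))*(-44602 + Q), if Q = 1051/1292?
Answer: -1283418053376/323 ≈ -3.9734e+9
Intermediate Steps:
h(W, o) = 60 + 10*W (h(W, o) = 10*(6 + W) = 60 + 10*W)
L(n) = 2*n*(50 + n) (L(n) = (n + (60 + 10*(-1)))*(n + n) = (n + (60 - 10))*(2*n) = (n + 50)*(2*n) = (50 + n)*(2*n) = 2*n*(50 + n))
Q = 1051/1292 (Q = 1051*(1/1292) = 1051/1292 ≈ 0.81347)
(41666 + L(-181))*(-44602 + Q) = (41666 + 2*(-181)*(50 - 181))*(-44602 + 1051/1292) = (41666 + 2*(-181)*(-131))*(-57624733/1292) = (41666 + 47422)*(-57624733/1292) = 89088*(-57624733/1292) = -1283418053376/323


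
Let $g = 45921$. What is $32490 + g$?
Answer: $78411$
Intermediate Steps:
$32490 + g = 32490 + 45921 = 78411$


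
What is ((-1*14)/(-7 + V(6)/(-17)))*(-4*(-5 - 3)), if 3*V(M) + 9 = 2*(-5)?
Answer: 11424/169 ≈ 67.598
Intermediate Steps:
V(M) = -19/3 (V(M) = -3 + (2*(-5))/3 = -3 + (⅓)*(-10) = -3 - 10/3 = -19/3)
((-1*14)/(-7 + V(6)/(-17)))*(-4*(-5 - 3)) = ((-1*14)/(-7 - 19/3/(-17)))*(-4*(-5 - 3)) = (-14/(-7 - 19/3*(-1/17)))*(-4*(-8)) = -14/(-7 + 19/51)*32 = -14/(-338/51)*32 = -14*(-51/338)*32 = (357/169)*32 = 11424/169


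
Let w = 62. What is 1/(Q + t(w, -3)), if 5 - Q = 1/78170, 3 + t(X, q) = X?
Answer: 78170/5002879 ≈ 0.015625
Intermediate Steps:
t(X, q) = -3 + X
Q = 390849/78170 (Q = 5 - 1/78170 = 390849/78170 ≈ 5.0000)
1/(Q + t(w, -3)) = 1/(390849/78170 + (-3 + 62)) = 1/(390849/78170 + 59) = 1/(5002879/78170) = 78170/5002879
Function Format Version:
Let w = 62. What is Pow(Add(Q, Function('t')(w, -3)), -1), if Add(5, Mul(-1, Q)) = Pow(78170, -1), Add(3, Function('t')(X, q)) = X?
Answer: Rational(78170, 5002879) ≈ 0.015625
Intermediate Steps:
Function('t')(X, q) = Add(-3, X)
Q = Rational(390849, 78170) (Q = Add(5, Mul(-1, Pow(78170, -1))) = Add(5, Mul(-1, Rational(1, 78170))) = Add(5, Rational(-1, 78170)) = Rational(390849, 78170) ≈ 5.0000)
Pow(Add(Q, Function('t')(w, -3)), -1) = Pow(Add(Rational(390849, 78170), Add(-3, 62)), -1) = Pow(Add(Rational(390849, 78170), 59), -1) = Pow(Rational(5002879, 78170), -1) = Rational(78170, 5002879)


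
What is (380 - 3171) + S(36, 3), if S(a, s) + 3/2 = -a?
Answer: -5657/2 ≈ -2828.5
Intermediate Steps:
S(a, s) = -3/2 - a
(380 - 3171) + S(36, 3) = (380 - 3171) + (-3/2 - 1*36) = -2791 + (-3/2 - 36) = -2791 - 75/2 = -5657/2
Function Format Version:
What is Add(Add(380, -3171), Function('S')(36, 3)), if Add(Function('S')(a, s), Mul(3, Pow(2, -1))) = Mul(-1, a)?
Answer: Rational(-5657, 2) ≈ -2828.5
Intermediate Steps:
Function('S')(a, s) = Add(Rational(-3, 2), Mul(-1, a))
Add(Add(380, -3171), Function('S')(36, 3)) = Add(Add(380, -3171), Add(Rational(-3, 2), Mul(-1, 36))) = Add(-2791, Add(Rational(-3, 2), -36)) = Add(-2791, Rational(-75, 2)) = Rational(-5657, 2)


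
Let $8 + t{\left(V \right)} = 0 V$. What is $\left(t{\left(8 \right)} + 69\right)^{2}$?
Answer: $3721$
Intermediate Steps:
$t{\left(V \right)} = -8$ ($t{\left(V \right)} = -8 + 0 V = -8 + 0 = -8$)
$\left(t{\left(8 \right)} + 69\right)^{2} = \left(-8 + 69\right)^{2} = 61^{2} = 3721$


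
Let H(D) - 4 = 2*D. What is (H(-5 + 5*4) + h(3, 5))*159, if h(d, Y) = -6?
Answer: 4452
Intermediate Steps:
H(D) = 4 + 2*D
(H(-5 + 5*4) + h(3, 5))*159 = ((4 + 2*(-5 + 5*4)) - 6)*159 = ((4 + 2*(-5 + 20)) - 6)*159 = ((4 + 2*15) - 6)*159 = ((4 + 30) - 6)*159 = (34 - 6)*159 = 28*159 = 4452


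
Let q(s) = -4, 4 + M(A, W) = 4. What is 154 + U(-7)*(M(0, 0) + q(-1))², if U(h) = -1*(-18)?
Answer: 442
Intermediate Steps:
M(A, W) = 0 (M(A, W) = -4 + 4 = 0)
U(h) = 18
154 + U(-7)*(M(0, 0) + q(-1))² = 154 + 18*(0 - 4)² = 154 + 18*(-4)² = 154 + 18*16 = 154 + 288 = 442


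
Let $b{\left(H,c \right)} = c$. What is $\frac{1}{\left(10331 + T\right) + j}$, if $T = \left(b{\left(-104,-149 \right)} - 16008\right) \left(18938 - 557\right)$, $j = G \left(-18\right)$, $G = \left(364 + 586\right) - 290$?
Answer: $- \frac{1}{296983366} \approx -3.3672 \cdot 10^{-9}$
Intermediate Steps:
$G = 660$ ($G = 950 - 290 = 660$)
$j = -11880$ ($j = 660 \left(-18\right) = -11880$)
$T = -296981817$ ($T = \left(-149 - 16008\right) \left(18938 - 557\right) = \left(-16157\right) 18381 = -296981817$)
$\frac{1}{\left(10331 + T\right) + j} = \frac{1}{\left(10331 - 296981817\right) - 11880} = \frac{1}{-296971486 - 11880} = \frac{1}{-296983366} = - \frac{1}{296983366}$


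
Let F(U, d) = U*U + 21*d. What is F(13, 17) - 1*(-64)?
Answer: 590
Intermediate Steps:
F(U, d) = U² + 21*d
F(13, 17) - 1*(-64) = (13² + 21*17) - 1*(-64) = (169 + 357) + 64 = 526 + 64 = 590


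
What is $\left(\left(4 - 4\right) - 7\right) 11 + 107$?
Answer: $30$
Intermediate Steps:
$\left(\left(4 - 4\right) - 7\right) 11 + 107 = \left(0 - 7\right) 11 + 107 = \left(-7\right) 11 + 107 = -77 + 107 = 30$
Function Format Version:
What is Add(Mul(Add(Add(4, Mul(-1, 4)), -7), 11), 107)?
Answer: 30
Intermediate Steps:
Add(Mul(Add(Add(4, Mul(-1, 4)), -7), 11), 107) = Add(Mul(Add(Add(4, -4), -7), 11), 107) = Add(Mul(Add(0, -7), 11), 107) = Add(Mul(-7, 11), 107) = Add(-77, 107) = 30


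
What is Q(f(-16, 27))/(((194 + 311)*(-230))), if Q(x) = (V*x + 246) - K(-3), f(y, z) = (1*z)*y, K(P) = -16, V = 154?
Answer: 33133/58075 ≈ 0.57052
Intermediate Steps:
f(y, z) = y*z (f(y, z) = z*y = y*z)
Q(x) = 262 + 154*x (Q(x) = (154*x + 246) - 1*(-16) = (246 + 154*x) + 16 = 262 + 154*x)
Q(f(-16, 27))/(((194 + 311)*(-230))) = (262 + 154*(-16*27))/(((194 + 311)*(-230))) = (262 + 154*(-432))/((505*(-230))) = (262 - 66528)/(-116150) = -66266*(-1/116150) = 33133/58075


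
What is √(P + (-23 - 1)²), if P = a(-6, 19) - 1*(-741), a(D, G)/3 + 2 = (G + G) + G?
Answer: √1482 ≈ 38.497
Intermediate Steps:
a(D, G) = -6 + 9*G (a(D, G) = -6 + 3*((G + G) + G) = -6 + 3*(2*G + G) = -6 + 3*(3*G) = -6 + 9*G)
P = 906 (P = (-6 + 9*19) - 1*(-741) = (-6 + 171) + 741 = 165 + 741 = 906)
√(P + (-23 - 1)²) = √(906 + (-23 - 1)²) = √(906 + (-24)²) = √(906 + 576) = √1482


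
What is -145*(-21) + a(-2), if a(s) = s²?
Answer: 3049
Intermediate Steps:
-145*(-21) + a(-2) = -145*(-21) + (-2)² = 3045 + 4 = 3049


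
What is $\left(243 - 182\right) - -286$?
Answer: $347$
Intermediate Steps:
$\left(243 - 182\right) - -286 = 61 + 286 = 347$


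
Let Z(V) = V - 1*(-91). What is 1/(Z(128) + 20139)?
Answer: 1/20358 ≈ 4.9121e-5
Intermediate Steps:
Z(V) = 91 + V (Z(V) = V + 91 = 91 + V)
1/(Z(128) + 20139) = 1/((91 + 128) + 20139) = 1/(219 + 20139) = 1/20358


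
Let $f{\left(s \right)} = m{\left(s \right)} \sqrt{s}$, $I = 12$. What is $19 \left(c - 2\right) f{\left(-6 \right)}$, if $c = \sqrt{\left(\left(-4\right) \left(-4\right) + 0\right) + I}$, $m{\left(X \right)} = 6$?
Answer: $228 i \left(\sqrt{42} - \sqrt{6}\right) \approx 919.13 i$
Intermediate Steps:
$f{\left(s \right)} = 6 \sqrt{s}$
$c = 2 \sqrt{7}$ ($c = \sqrt{\left(\left(-4\right) \left(-4\right) + 0\right) + 12} = \sqrt{\left(16 + 0\right) + 12} = \sqrt{16 + 12} = \sqrt{28} = 2 \sqrt{7} \approx 5.2915$)
$19 \left(c - 2\right) f{\left(-6 \right)} = 19 \left(2 \sqrt{7} - 2\right) 6 \sqrt{-6} = 19 \left(2 \sqrt{7} - 2\right) 6 i \sqrt{6} = 19 \left(-2 + 2 \sqrt{7}\right) 6 i \sqrt{6} = \left(-38 + 38 \sqrt{7}\right) 6 i \sqrt{6} = 6 i \sqrt{6} \left(-38 + 38 \sqrt{7}\right)$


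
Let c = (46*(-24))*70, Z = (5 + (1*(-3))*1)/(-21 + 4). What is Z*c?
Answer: 154560/17 ≈ 9091.8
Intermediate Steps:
Z = -2/17 (Z = (5 - 3*1)/(-17) = (5 - 3)*(-1/17) = 2*(-1/17) = -2/17 ≈ -0.11765)
c = -77280 (c = -1104*70 = -77280)
Z*c = -2/17*(-77280) = 154560/17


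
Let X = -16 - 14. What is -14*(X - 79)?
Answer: 1526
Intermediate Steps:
X = -30
-14*(X - 79) = -14*(-30 - 79) = -14*(-109) = 1526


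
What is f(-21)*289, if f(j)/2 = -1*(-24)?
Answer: 13872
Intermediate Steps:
f(j) = 48 (f(j) = 2*(-1*(-24)) = 2*24 = 48)
f(-21)*289 = 48*289 = 13872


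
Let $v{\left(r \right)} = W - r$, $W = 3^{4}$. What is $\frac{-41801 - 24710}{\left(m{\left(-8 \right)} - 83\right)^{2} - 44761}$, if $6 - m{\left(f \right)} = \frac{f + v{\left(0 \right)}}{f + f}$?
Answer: $\frac{17026816}{10115535} \approx 1.6832$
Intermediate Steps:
$W = 81$
$v{\left(r \right)} = 81 - r$
$m{\left(f \right)} = 6 - \frac{81 + f}{2 f}$ ($m{\left(f \right)} = 6 - \frac{f + \left(81 - 0\right)}{f + f} = 6 - \frac{f + \left(81 + 0\right)}{2 f} = 6 - \left(f + 81\right) \frac{1}{2 f} = 6 - \left(81 + f\right) \frac{1}{2 f} = 6 - \frac{81 + f}{2 f}$)
$\frac{-41801 - 24710}{\left(m{\left(-8 \right)} - 83\right)^{2} - 44761} = \frac{-41801 - 24710}{\left(\frac{-81 + 11 \left(-8\right)}{2 \left(-8\right)} - 83\right)^{2} - 44761} = - \frac{66511}{\left(\frac{1}{2} \left(- \frac{1}{8}\right) \left(-81 - 88\right) - 83\right)^{2} - 44761} = - \frac{66511}{\left(\frac{1}{2} \left(- \frac{1}{8}\right) \left(-169\right) - 83\right)^{2} - 44761} = - \frac{66511}{\left(\frac{169}{16} - 83\right)^{2} - 44761} = - \frac{66511}{\left(- \frac{1159}{16}\right)^{2} - 44761} = - \frac{66511}{\frac{1343281}{256} - 44761} = - \frac{66511}{- \frac{10115535}{256}} = \left(-66511\right) \left(- \frac{256}{10115535}\right) = \frac{17026816}{10115535}$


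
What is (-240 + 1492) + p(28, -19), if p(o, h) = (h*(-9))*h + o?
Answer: -1969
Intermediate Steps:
p(o, h) = o - 9*h² (p(o, h) = (-9*h)*h + o = -9*h² + o = o - 9*h²)
(-240 + 1492) + p(28, -19) = (-240 + 1492) + (28 - 9*(-19)²) = 1252 + (28 - 9*361) = 1252 + (28 - 3249) = 1252 - 3221 = -1969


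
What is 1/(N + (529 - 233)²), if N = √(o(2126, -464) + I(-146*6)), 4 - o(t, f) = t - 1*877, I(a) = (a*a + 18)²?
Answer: -87616/581216986535 + √588893549991/581216986535 ≈ 1.1696e-6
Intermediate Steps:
I(a) = (18 + a²)² (I(a) = (a² + 18)² = (18 + a²)²)
o(t, f) = 881 - t (o(t, f) = 4 - (t - 1*877) = 4 - (t - 877) = 4 - (-877 + t) = 4 + (877 - t) = 881 - t)
N = √588893549991 (N = √((881 - 1*2126) + (18 + (-146*6)²)²) = √((881 - 2126) + (18 + (-876)²)²) = √(-1245 + (18 + 767376)²) = √(-1245 + 767394²) = √(-1245 + 588893551236) = √588893549991 ≈ 7.6739e+5)
1/(N + (529 - 233)²) = 1/(√588893549991 + (529 - 233)²) = 1/(√588893549991 + 296²) = 1/(√588893549991 + 87616) = 1/(87616 + √588893549991)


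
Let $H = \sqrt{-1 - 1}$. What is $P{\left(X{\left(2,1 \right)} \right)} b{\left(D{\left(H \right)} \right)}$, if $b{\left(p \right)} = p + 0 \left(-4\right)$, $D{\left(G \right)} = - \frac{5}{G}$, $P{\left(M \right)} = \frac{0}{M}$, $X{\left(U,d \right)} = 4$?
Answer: $0$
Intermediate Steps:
$P{\left(M \right)} = 0$
$H = i \sqrt{2}$ ($H = \sqrt{-2} = i \sqrt{2} \approx 1.4142 i$)
$b{\left(p \right)} = p$ ($b{\left(p \right)} = p + 0 = p$)
$P{\left(X{\left(2,1 \right)} \right)} b{\left(D{\left(H \right)} \right)} = 0 \left(- \frac{5}{i \sqrt{2}}\right) = 0 \left(- 5 \left(- \frac{i \sqrt{2}}{2}\right)\right) = 0 \frac{5 i \sqrt{2}}{2} = 0$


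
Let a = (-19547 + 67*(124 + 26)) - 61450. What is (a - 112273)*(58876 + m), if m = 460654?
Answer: -95188286600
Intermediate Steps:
a = -70947 (a = (-19547 + 67*150) - 61450 = (-19547 + 10050) - 61450 = -9497 - 61450 = -70947)
(a - 112273)*(58876 + m) = (-70947 - 112273)*(58876 + 460654) = -183220*519530 = -95188286600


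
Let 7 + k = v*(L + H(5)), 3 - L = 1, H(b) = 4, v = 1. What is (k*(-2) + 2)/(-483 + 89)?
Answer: -2/197 ≈ -0.010152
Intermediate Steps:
L = 2 (L = 3 - 1*1 = 3 - 1 = 2)
k = -1 (k = -7 + 1*(2 + 4) = -7 + 1*6 = -7 + 6 = -1)
(k*(-2) + 2)/(-483 + 89) = (-1*(-2) + 2)/(-483 + 89) = (2 + 2)/(-394) = 4*(-1/394) = -2/197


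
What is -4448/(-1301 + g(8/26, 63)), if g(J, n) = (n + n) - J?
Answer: 57824/15279 ≈ 3.7845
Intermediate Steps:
g(J, n) = -J + 2*n (g(J, n) = 2*n - J = -J + 2*n)
-4448/(-1301 + g(8/26, 63)) = -4448/(-1301 + (-8/26 + 2*63)) = -4448/(-1301 + (-8/26 + 126)) = -4448/(-1301 + (-1*4/13 + 126)) = -4448/(-1301 + (-4/13 + 126)) = -4448/(-1301 + 1634/13) = -4448/(-15279/13) = -4448*(-13/15279) = 57824/15279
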